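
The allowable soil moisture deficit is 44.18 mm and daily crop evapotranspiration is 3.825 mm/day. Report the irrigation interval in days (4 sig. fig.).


Approach: apply the irrigation interval relation, interval = SMD / ETc.
interval = 44.18 / 3.825 = 11.55 days
Therefore the irrigation interval = 11.55 days.


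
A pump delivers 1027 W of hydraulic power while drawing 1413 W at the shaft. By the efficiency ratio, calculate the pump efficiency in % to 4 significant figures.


Approach: apply the efficiency ratio, eta = (P_out/P_in)*100.
eta = (1027 / 1413) * 100 = 72.68 %
Therefore the pump efficiency = 72.68 %.


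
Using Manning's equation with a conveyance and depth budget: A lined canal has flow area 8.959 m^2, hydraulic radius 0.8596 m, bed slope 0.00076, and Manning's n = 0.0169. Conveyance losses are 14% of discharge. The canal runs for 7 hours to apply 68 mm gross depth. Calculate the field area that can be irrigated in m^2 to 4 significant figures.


Approach: apply Manning's equation with a conveyance and depth budget, Q = (1/n)*A*R^(2/3)*S^(1/2); Q_field = Q*(1-loss); Area = Q_field*t/(d/1000).
Step 1 — canal discharge (Manning's equation):
  Q = (1/0.0169) * 8.959 * 0.8596^(2/3) * 0.00076^(1/2) = 13.2123 m^3/s
Step 2 — delivered flow: Q_field = 13.2123*(1 - 14/100) = 11.3625 m^3/s
Step 3 — volume delivered: V = 11.3625 * 7*3600 = 286336 m^3
Step 4 — area served: A = V / (depth/1000) = 286336 / 0.068 = 4211000 m^2
Therefore the field area that can be irrigated = 4211000 m^2.


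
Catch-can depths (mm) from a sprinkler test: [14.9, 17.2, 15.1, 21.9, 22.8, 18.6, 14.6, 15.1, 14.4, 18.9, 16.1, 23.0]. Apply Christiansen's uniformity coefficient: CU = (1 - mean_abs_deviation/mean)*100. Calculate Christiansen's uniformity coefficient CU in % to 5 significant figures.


mean = 17.71667 mm
mean |d_i - mean| = 2.769444 mm
CU = (1 - 2.769444/17.71667)*100 = 84.368 %
Therefore Christiansen's uniformity coefficient CU = 84.368 %.


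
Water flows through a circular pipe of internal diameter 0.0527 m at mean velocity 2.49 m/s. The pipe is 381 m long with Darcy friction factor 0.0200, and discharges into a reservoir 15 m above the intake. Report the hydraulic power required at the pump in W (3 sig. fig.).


Approach: apply continuity + Darcy-Weisbach + hydraulic power, Q = A*v; hf = f*(L/D)*(v^2/(2g)); H = static + hf; P = rho*g*Q*H.
Step 1 — flow rate (continuity, Q = A*v):
  A = pi*(0.0527/2)^2 = 0.0021813 m^2
  Q = 0.0021813 * 2.49 = 0.0054314 m^3/s
Step 2 — friction head loss (Darcy-Weisbach):
  hf = 0.0200 * (381/0.0527) * (2.49^2 / (2*9.81))
  hf = 45.692 m
Step 3 — total head: H = 15 + 45.692 = 60.692 m
Step 4 — hydraulic power (P = rho*g*Q*H):
  P = 1000 * 9.81 * 0.0054314 * 60.692 = 3230 W
Therefore the hydraulic power required at the pump = 3230 W.


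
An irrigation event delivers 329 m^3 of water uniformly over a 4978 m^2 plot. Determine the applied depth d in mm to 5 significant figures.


Approach: apply depth from volume over area, d = (V/A)*1000.
d = (329 / 4978) * 1000 = 66.091 mm
Therefore the applied depth d = 66.091 mm.


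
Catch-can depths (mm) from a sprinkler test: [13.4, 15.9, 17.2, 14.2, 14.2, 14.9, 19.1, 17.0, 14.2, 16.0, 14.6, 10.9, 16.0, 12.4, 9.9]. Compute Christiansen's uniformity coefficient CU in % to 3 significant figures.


Approach: apply Christiansen's uniformity coefficient, CU = (1 - mean_abs_deviation/mean)*100.
mean = 14.660 mm
mean |d_i - mean| = 1.7973 mm
CU = (1 - 1.7973/14.660)*100 = 87.7 %
Therefore Christiansen's uniformity coefficient CU = 87.7 %.


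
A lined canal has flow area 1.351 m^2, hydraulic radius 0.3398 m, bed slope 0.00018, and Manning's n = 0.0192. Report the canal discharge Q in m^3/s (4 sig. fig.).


Approach: apply Manning's equation, Q = (1/n)*A*R^(2/3)*S^(1/2).
Q = (1/0.0192) * 1.351 * 0.3398^(2/3) * 0.00018^(1/2) = 0.4597 m^3/s
Therefore the canal discharge Q = 0.4597 m^3/s.


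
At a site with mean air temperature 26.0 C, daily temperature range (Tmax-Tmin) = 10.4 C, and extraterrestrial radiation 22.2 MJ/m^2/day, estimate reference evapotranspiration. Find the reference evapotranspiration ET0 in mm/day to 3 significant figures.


Approach: apply the Hargreaves-Samani method, ET0 = 0.0023*(Tmean+17.8)*sqrt(Tmax-Tmin)*0.408*Ra.
ET0 = 0.0023*(26.0+17.8)*sqrt(10.4)*0.408*22.2 = 2.94 mm/day
Therefore the reference evapotranspiration ET0 = 2.94 mm/day.


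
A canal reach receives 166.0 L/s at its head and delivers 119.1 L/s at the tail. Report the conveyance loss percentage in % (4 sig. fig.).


Approach: apply the conveyance loss ratio, loss% = ((Q_head - Q_tail)/Q_head)*100.
loss = ((166.0 - 119.1)/166.0)*100 = 28.25 %
Therefore the conveyance loss percentage = 28.25 %.


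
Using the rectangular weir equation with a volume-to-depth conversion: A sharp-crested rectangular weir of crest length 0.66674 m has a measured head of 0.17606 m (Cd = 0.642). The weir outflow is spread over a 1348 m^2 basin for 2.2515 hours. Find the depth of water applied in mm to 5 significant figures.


Approach: apply the rectangular weir equation with a volume-to-depth conversion, Q = (2/3)*Cd*L*sqrt(2g)*H^1.5; d = Q*t/A * 1000.
Step 1 — weir discharge:
  Q = (2/3)*0.642*0.66674*sqrt(2*9.81)*0.17606^1.5 = 0.09337720 m^3/s
Step 2 — volume: V = 0.09337720 * 2.2515*3600 = 756.8595 m^3
Step 3 — depth: d = V/A * 1000 = 756.8595/1348 * 1000 = 561.47 mm
Therefore the depth of water applied = 561.47 mm.


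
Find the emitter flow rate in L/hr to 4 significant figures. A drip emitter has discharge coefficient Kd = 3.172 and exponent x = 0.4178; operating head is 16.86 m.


Approach: apply the emitter characteristic equation, q = Kd * h^x.
q = 3.172 * 16.86^0.4178 = 10.33 L/hr
Therefore the emitter flow rate = 10.33 L/hr.


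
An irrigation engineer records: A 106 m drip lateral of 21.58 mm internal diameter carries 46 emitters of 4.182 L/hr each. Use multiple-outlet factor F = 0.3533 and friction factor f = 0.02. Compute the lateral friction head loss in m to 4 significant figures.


Approach: apply Darcy-Weisbach with the multiple-outlet F-factor, Q = n*q/(3600*1000) m^3/s; v = Q/A; hf = F*f*(L/D)*(v^2/(2g)).
Q = 46*4.182/(3600*1000) = 5.34367e-05 m^3/s
A = pi*(21.58e-3/2)^2 = 3.65757e-04 m^2, so v = Q/A = 0.146099 m/s
hf = 0.3533*0.02*(106/0.02158)*(0.146099^2/(2*9.81)) = 0.03776 m
Therefore the lateral friction head loss = 0.03776 m.


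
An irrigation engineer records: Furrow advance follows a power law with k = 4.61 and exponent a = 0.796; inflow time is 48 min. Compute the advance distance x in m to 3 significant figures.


Approach: apply the power-law advance function, x = k*t^a.
x = 4.61 * 48^0.796 = 100 m
Therefore the advance distance x = 100 m.


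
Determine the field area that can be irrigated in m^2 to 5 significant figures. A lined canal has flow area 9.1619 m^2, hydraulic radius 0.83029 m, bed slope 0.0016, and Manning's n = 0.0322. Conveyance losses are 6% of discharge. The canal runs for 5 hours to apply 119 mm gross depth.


Approach: apply Manning's equation with a conveyance and depth budget, Q = (1/n)*A*R^(2/3)*S^(1/2); Q_field = Q*(1-loss); Area = Q_field*t/(d/1000).
Step 1 — canal discharge (Manning's equation):
  Q = (1/0.0322) * 9.1619 * 0.83029^(2/3) * 0.0016^(1/2) = 10.05409 m^3/s
Step 2 — delivered flow: Q_field = 10.05409*(1 - 6/100) = 9.450847 m^3/s
Step 3 — volume delivered: V = 9.450847 * 5*3600 = 170115.2 m^3
Step 4 — area served: A = V / (depth/1000) = 170115.2 / 0.119 = 1429500 m^2
Therefore the field area that can be irrigated = 1429500 m^2.


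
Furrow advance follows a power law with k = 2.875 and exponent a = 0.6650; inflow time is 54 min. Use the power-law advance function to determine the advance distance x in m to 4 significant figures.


Approach: apply the power-law advance function, x = k*t^a.
x = 2.875 * 54^0.6650 = 40.80 m
Therefore the advance distance x = 40.80 m.


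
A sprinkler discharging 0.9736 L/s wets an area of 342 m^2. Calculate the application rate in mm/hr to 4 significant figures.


Approach: apply the application rate relation, rate = (Q/A)*3600.
rate = (0.9736 / 342) * 3600 = 10.25 mm/hr
Therefore the application rate = 10.25 mm/hr.


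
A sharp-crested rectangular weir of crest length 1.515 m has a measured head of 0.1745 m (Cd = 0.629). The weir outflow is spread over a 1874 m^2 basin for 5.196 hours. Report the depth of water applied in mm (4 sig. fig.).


Approach: apply the rectangular weir equation with a volume-to-depth conversion, Q = (2/3)*Cd*L*sqrt(2g)*H^1.5; d = Q*t/A * 1000.
Step 1 — weir discharge:
  Q = (2/3)*0.629*1.515*sqrt(2*9.81)*0.1745^1.5 = 0.205123 m^3/s
Step 2 — volume: V = 0.205123 * 5.196*3600 = 3836.95 m^3
Step 3 — depth: d = V/A * 1000 = 3836.95/1874 * 1000 = 2047 mm
Therefore the depth of water applied = 2047 mm.


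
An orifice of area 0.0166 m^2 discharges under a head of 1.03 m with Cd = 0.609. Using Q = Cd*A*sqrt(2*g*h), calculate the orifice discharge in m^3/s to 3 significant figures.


Q = 0.609 * 0.0166 * sqrt(2*9.81*1.03) = 0.0454 m^3/s
Therefore the orifice discharge = 0.0454 m^3/s.


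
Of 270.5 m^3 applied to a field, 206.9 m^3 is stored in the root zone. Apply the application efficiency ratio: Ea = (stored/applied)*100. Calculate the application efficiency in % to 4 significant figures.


Ea = (206.9/270.5)*100 = 76.49 %
Therefore the application efficiency = 76.49 %.


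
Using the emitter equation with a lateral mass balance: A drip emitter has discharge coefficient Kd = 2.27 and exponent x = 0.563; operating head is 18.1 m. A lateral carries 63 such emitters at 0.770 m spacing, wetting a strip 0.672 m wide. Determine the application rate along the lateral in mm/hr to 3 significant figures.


Approach: apply the emitter equation with a lateral mass balance, q = Kd*h^x; Q = n*q; rate = Q/(n*spacing*width).
Step 1 — single emitter flow (q = Kd*h^x):
  q = 2.27 * 18.1^0.563 = 11.590 L/hr
Step 2 — total lateral flow: Q = 63 * 11.590 = 730.20 L/hr
Step 3 — wetted area: A = 63 * 0.770 * 0.672 = 32.599 m^2
Step 4 — application rate: Q/A = 730.20/32.599 = 22.4 mm/hr
Therefore the application rate along the lateral = 22.4 mm/hr.


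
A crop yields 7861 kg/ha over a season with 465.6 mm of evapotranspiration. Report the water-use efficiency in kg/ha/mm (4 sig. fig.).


Approach: apply the water-use efficiency ratio, WUE = yield/ET.
WUE = 7861 / 465.6 = 16.88 kg/ha/mm
Therefore the water-use efficiency = 16.88 kg/ha/mm.


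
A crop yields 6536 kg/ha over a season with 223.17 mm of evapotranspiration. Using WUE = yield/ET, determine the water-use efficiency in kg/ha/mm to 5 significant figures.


WUE = 6536 / 223.17 = 29.287 kg/ha/mm
Therefore the water-use efficiency = 29.287 kg/ha/mm.


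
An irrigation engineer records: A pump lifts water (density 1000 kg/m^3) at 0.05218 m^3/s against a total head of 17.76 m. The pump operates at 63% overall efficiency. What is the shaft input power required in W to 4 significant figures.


Approach: apply hydraulic power then efficiency conversion, P = rho*g*Q*H; P_in = P/eta.
Step 1 — hydraulic power (P = rho*g*Q*H):
  P = 1000 * 9.81 * 0.05218 * 17.76 = 9091.09 W
Step 2 — input power: P_in = P/eta = 9091.09 / 0.63 = 14430 W
Therefore the shaft input power required = 14430 W.


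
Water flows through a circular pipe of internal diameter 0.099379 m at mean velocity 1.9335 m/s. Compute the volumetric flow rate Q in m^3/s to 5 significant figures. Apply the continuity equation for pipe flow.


Approach: apply the continuity equation for pipe flow, Q = A * v with A = pi*(D/2)^2.
A = pi*(0.099379/2)^2 = 0.007756738 m^2
Q = 0.007756738 * 1.9335 = 0.014998 m^3/s
Therefore the volumetric flow rate Q = 0.014998 m^3/s.


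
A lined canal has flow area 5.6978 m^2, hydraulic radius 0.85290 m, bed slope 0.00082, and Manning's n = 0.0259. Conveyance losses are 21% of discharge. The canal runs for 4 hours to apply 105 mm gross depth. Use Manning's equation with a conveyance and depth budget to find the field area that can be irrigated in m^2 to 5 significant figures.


Approach: apply Manning's equation with a conveyance and depth budget, Q = (1/n)*A*R^(2/3)*S^(1/2); Q_field = Q*(1-loss); Area = Q_field*t/(d/1000).
Step 1 — canal discharge (Manning's equation):
  Q = (1/0.0259) * 5.6978 * 0.85290^(2/3) * 0.00082^(1/2) = 5.665607 m^3/s
Step 2 — delivered flow: Q_field = 5.665607*(1 - 21/100) = 4.475829 m^3/s
Step 3 — volume delivered: V = 4.475829 * 4*3600 = 64451.94 m^3
Step 4 — area served: A = V / (depth/1000) = 64451.94 / 0.105 = 613830 m^2
Therefore the field area that can be irrigated = 613830 m^2.


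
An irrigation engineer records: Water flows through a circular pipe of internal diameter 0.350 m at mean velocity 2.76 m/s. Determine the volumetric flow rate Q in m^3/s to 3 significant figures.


Approach: apply the continuity equation for pipe flow, Q = A * v with A = pi*(D/2)^2.
A = pi*(0.350/2)^2 = 0.096211 m^2
Q = 0.096211 * 2.76 = 0.266 m^3/s
Therefore the volumetric flow rate Q = 0.266 m^3/s.


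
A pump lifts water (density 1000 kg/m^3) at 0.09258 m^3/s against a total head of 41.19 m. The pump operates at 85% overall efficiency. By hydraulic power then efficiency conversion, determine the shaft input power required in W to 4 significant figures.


Approach: apply hydraulic power then efficiency conversion, P = rho*g*Q*H; P_in = P/eta.
Step 1 — hydraulic power (P = rho*g*Q*H):
  P = 1000 * 9.81 * 0.09258 * 41.19 = 37409.2 W
Step 2 — input power: P_in = P/eta = 37409.2 / 0.85 = 44010 W
Therefore the shaft input power required = 44010 W.


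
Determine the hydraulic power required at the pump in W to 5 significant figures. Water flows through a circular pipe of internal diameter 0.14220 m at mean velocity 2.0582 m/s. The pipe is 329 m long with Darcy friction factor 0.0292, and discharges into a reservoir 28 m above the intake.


Approach: apply continuity + Darcy-Weisbach + hydraulic power, Q = A*v; hf = f*(L/D)*(v^2/(2g)); H = static + hf; P = rho*g*Q*H.
Step 1 — flow rate (continuity, Q = A*v):
  A = pi*(0.14220/2)^2 = 0.01588141 m^2
  Q = 0.01588141 * 2.0582 = 0.03268712 m^3/s
Step 2 — friction head loss (Darcy-Weisbach):
  hf = 0.0292 * (329/0.14220) * (2.0582^2 / (2*9.81))
  hf = 14.58664 m
Step 3 — total head: H = 28 + 14.58664 = 42.58664 m
Step 4 — hydraulic power (P = rho*g*Q*H):
  P = 1000 * 9.81 * 0.03268712 * 42.58664 = 13656 W
Therefore the hydraulic power required at the pump = 13656 W.


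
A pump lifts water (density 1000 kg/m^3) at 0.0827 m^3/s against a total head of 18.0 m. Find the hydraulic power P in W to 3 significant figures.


Approach: apply the hydraulic power relation, P = rho*g*Q*H.
P = 1000 * 9.81 * 0.0827 * 18.0 = 14600 W
Therefore the hydraulic power P = 14600 W.


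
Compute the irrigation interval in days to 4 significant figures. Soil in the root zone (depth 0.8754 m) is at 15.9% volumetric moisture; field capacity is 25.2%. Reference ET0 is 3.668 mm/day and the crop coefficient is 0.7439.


Approach: apply soil-water budget scheduling, SMD = (FC-theta)/100*depth*1000; ETc = ET0*Kc; interval = SMD/ETc.
Step 1 — soil moisture deficit:
  SMD = (25.2 - 15.9)/100 * 0.8754 * 1000 = 81.4122 mm
Step 2 — daily crop ET (ETc = ET0*Kc):
  ETc = 3.668 * 0.7439 = 2.72863 mm/day
Step 3 — irrigation interval (SMD/ETc):
  interval = 81.4122 / 2.72863 = 29.84 days
Therefore the irrigation interval = 29.84 days.


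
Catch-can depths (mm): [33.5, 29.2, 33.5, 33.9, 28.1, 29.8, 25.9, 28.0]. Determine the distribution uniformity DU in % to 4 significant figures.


Approach: apply the low-quarter distribution uniformity, DU = (mean of lowest quarter of readings / overall mean)*100.
sorted lowest 2 of 8: [25.9, 28.0] -> mean = 26.9500 mm
overall mean = 30.2375 mm
DU = (26.9500/30.2375)*100 = 89.13 %
Therefore the distribution uniformity DU = 89.13 %.


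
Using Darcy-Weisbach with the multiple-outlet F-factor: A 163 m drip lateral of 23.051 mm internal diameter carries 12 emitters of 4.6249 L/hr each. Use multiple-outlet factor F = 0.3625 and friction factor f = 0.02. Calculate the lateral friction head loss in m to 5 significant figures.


Approach: apply Darcy-Weisbach with the multiple-outlet F-factor, Q = n*q/(3600*1000) m^3/s; v = Q/A; hf = F*f*(L/D)*(v^2/(2g)).
Q = 12*4.6249/(3600*1000) = 1.541633e-05 m^3/s
A = pi*(23.051e-3/2)^2 = 4.173202e-04 m^2, so v = Q/A = 0.03694126 m/s
hf = 0.3625*0.02*(163/0.023051)*(0.03694126^2/(2*9.81)) = 0.0035658 m
Therefore the lateral friction head loss = 0.0035658 m.


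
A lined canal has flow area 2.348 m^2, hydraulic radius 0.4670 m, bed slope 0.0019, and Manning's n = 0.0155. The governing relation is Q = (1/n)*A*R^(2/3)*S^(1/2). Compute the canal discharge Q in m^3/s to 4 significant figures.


Q = (1/0.0155) * 2.348 * 0.4670^(2/3) * 0.0019^(1/2) = 3.975 m^3/s
Therefore the canal discharge Q = 3.975 m^3/s.


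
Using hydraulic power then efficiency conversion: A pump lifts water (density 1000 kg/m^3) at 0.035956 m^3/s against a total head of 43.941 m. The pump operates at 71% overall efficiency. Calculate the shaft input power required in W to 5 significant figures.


Approach: apply hydraulic power then efficiency conversion, P = rho*g*Q*H; P_in = P/eta.
Step 1 — hydraulic power (P = rho*g*Q*H):
  P = 1000 * 9.81 * 0.035956 * 43.941 = 15499.24 W
Step 2 — input power: P_in = P/eta = 15499.24 / 0.71 = 21830 W
Therefore the shaft input power required = 21830 W.


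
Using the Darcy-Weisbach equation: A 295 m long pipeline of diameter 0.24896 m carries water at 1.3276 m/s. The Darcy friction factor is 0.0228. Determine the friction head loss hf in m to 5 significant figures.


Approach: apply the Darcy-Weisbach equation, hf = f*(L/D)*(v^2/(2g)).
hf = 0.0228 * (295/0.24896) * (1.3276^2 / (2*9.81))
hf = 2.4270 m
Therefore the friction head loss hf = 2.4270 m.


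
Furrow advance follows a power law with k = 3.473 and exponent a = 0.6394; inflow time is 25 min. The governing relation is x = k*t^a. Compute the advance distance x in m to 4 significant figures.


x = 3.473 * 25^0.6394 = 27.20 m
Therefore the advance distance x = 27.20 m.


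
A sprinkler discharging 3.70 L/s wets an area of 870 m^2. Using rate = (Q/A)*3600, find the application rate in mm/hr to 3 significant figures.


rate = (3.70 / 870) * 3600 = 15.3 mm/hr
Therefore the application rate = 15.3 mm/hr.


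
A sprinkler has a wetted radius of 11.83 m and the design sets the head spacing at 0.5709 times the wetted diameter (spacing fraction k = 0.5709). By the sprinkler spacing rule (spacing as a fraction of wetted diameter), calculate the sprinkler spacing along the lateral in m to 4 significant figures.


Approach: apply the sprinkler spacing rule (spacing as a fraction of wetted diameter), S = k*(2*R).
S = 0.5709 * (2 * 11.83) = 13.51 m
Therefore the sprinkler spacing along the lateral = 13.51 m.


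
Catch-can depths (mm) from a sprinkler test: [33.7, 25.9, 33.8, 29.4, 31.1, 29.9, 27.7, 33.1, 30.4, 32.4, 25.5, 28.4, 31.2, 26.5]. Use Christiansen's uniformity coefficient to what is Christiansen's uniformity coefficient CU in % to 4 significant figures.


Approach: apply Christiansen's uniformity coefficient, CU = (1 - mean_abs_deviation/mean)*100.
mean = 29.9286 mm
mean |d_i - mean| = 2.31429 mm
CU = (1 - 2.31429/29.9286)*100 = 92.27 %
Therefore Christiansen's uniformity coefficient CU = 92.27 %.


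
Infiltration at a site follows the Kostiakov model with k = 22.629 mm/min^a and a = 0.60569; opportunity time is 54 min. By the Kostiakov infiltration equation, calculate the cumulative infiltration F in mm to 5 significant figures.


Approach: apply the Kostiakov infiltration equation, F = k*t^a.
F = 22.629 * 54^0.60569 = 253.49 mm
Therefore the cumulative infiltration F = 253.49 mm.


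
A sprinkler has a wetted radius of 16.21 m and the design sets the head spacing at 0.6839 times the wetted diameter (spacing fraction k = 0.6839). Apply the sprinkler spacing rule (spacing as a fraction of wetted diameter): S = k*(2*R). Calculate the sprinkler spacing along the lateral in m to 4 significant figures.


S = 0.6839 * (2 * 16.21) = 22.17 m
Therefore the sprinkler spacing along the lateral = 22.17 m.


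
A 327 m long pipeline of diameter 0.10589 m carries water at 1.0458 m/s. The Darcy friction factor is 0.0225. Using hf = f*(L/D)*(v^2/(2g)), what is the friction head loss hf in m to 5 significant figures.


hf = 0.0225 * (327/0.10589) * (1.0458^2 / (2*9.81))
hf = 3.8732 m
Therefore the friction head loss hf = 3.8732 m.


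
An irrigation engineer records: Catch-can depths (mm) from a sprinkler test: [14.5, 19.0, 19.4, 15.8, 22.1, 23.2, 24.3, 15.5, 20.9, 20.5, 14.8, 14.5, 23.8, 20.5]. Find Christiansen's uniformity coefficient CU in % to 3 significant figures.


Approach: apply Christiansen's uniformity coefficient, CU = (1 - mean_abs_deviation/mean)*100.
mean = 19.200 mm
mean |d_i - mean| = 3.0143 mm
CU = (1 - 3.0143/19.200)*100 = 84.3 %
Therefore Christiansen's uniformity coefficient CU = 84.3 %.


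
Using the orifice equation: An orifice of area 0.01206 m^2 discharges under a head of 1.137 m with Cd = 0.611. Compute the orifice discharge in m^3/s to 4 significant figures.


Approach: apply the orifice equation, Q = Cd*A*sqrt(2*g*h).
Q = 0.611 * 0.01206 * sqrt(2*9.81*1.137) = 0.03480 m^3/s
Therefore the orifice discharge = 0.03480 m^3/s.


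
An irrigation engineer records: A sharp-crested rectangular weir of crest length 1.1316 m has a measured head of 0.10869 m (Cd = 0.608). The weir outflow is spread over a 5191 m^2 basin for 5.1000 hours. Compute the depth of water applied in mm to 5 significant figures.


Approach: apply the rectangular weir equation with a volume-to-depth conversion, Q = (2/3)*Cd*L*sqrt(2g)*H^1.5; d = Q*t/A * 1000.
Step 1 — weir discharge:
  Q = (2/3)*0.608*1.1316*sqrt(2*9.81)*0.10869^1.5 = 0.07280130 m^3/s
Step 2 — volume: V = 0.07280130 * 5.1000*3600 = 1336.632 m^3
Step 3 — depth: d = V/A * 1000 = 1336.632/5191 * 1000 = 257.49 mm
Therefore the depth of water applied = 257.49 mm.


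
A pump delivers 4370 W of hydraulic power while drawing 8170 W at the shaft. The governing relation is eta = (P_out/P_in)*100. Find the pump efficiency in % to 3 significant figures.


eta = (4370 / 8170) * 100 = 53.5 %
Therefore the pump efficiency = 53.5 %.


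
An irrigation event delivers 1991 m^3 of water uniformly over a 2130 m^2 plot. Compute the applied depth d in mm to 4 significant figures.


Approach: apply depth from volume over area, d = (V/A)*1000.
d = (1991 / 2130) * 1000 = 934.7 mm
Therefore the applied depth d = 934.7 mm.


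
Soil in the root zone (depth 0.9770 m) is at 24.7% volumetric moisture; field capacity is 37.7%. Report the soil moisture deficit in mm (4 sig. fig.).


Approach: apply the soil moisture deficit relation, SMD = (FC - theta)/100 * depth * 1000.
SMD = (37.7 - 24.7)/100 * 0.9770 * 1000 = 127.0 mm
Therefore the soil moisture deficit = 127.0 mm.


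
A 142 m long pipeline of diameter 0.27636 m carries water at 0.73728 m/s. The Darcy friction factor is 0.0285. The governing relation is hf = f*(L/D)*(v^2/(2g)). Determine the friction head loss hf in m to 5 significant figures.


hf = 0.0285 * (142/0.27636) * (0.73728^2 / (2*9.81))
hf = 0.40572 m
Therefore the friction head loss hf = 0.40572 m.


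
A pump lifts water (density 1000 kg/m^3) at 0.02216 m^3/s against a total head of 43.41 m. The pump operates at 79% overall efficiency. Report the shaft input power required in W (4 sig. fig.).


Approach: apply hydraulic power then efficiency conversion, P = rho*g*Q*H; P_in = P/eta.
Step 1 — hydraulic power (P = rho*g*Q*H):
  P = 1000 * 9.81 * 0.02216 * 43.41 = 9436.88 W
Step 2 — input power: P_in = P/eta = 9436.88 / 0.79 = 11950 W
Therefore the shaft input power required = 11950 W.


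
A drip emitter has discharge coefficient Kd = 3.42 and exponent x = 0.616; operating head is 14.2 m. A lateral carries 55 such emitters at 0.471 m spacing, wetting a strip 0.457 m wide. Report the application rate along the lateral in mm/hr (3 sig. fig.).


Approach: apply the emitter equation with a lateral mass balance, q = Kd*h^x; Q = n*q; rate = Q/(n*spacing*width).
Step 1 — single emitter flow (q = Kd*h^x):
  q = 3.42 * 14.2^0.616 = 17.532 L/hr
Step 2 — total lateral flow: Q = 55 * 17.532 = 964.27 L/hr
Step 3 — wetted area: A = 55 * 0.471 * 0.457 = 11.839 m^2
Step 4 — application rate: Q/A = 964.27/11.839 = 81.5 mm/hr
Therefore the application rate along the lateral = 81.5 mm/hr.


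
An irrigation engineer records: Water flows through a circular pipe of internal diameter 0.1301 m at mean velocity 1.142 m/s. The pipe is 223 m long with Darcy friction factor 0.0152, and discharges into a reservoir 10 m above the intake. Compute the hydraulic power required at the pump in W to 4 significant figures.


Approach: apply continuity + Darcy-Weisbach + hydraulic power, Q = A*v; hf = f*(L/D)*(v^2/(2g)); H = static + hf; P = rho*g*Q*H.
Step 1 — flow rate (continuity, Q = A*v):
  A = pi*(0.1301/2)^2 = 0.0132937 m^2
  Q = 0.0132937 * 1.142 = 0.0151814 m^3/s
Step 2 — friction head loss (Darcy-Weisbach):
  hf = 0.0152 * (223/0.1301) * (1.142^2 / (2*9.81))
  hf = 1.73183 m
Step 3 — total head: H = 10 + 1.73183 = 11.7318 m
Step 4 — hydraulic power (P = rho*g*Q*H):
  P = 1000 * 9.81 * 0.0151814 * 11.7318 = 1747 W
Therefore the hydraulic power required at the pump = 1747 W.


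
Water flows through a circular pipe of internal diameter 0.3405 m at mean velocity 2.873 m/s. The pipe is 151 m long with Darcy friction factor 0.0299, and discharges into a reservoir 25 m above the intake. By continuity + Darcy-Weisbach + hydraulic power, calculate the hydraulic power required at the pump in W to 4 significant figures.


Approach: apply continuity + Darcy-Weisbach + hydraulic power, Q = A*v; hf = f*(L/D)*(v^2/(2g)); H = static + hf; P = rho*g*Q*H.
Step 1 — flow rate (continuity, Q = A*v):
  A = pi*(0.3405/2)^2 = 0.0910593 m^2
  Q = 0.0910593 * 2.873 = 0.261613 m^3/s
Step 2 — friction head loss (Darcy-Weisbach):
  hf = 0.0299 * (151/0.3405) * (2.873^2 / (2*9.81))
  hf = 5.57832 m
Step 3 — total head: H = 25 + 5.57832 = 30.5783 m
Step 4 — hydraulic power (P = rho*g*Q*H):
  P = 1000 * 9.81 * 0.261613 * 30.5783 = 78480 W
Therefore the hydraulic power required at the pump = 78480 W.


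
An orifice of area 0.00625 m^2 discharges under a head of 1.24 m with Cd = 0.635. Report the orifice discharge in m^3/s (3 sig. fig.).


Approach: apply the orifice equation, Q = Cd*A*sqrt(2*g*h).
Q = 0.635 * 0.00625 * sqrt(2*9.81*1.24) = 0.0196 m^3/s
Therefore the orifice discharge = 0.0196 m^3/s.


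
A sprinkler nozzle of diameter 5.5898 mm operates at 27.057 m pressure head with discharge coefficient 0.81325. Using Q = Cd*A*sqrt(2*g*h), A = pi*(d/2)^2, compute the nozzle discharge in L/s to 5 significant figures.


A = pi*(5.5898e-3/2)^2 = 2.454044e-05 m^2
Q = 0.81325 * 2.454044e-05 * sqrt(2*9.81*27.057) * 1000 = 0.45983 L/s
Therefore the nozzle discharge = 0.45983 L/s.


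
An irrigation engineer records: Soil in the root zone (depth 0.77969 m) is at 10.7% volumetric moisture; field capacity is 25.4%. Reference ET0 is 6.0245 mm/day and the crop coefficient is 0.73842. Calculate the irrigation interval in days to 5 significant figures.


Approach: apply soil-water budget scheduling, SMD = (FC-theta)/100*depth*1000; ETc = ET0*Kc; interval = SMD/ETc.
Step 1 — soil moisture deficit:
  SMD = (25.4 - 10.7)/100 * 0.77969 * 1000 = 114.6144 mm
Step 2 — daily crop ET (ETc = ET0*Kc):
  ETc = 6.0245 * 0.73842 = 4.448611 mm/day
Step 3 — irrigation interval (SMD/ETc):
  interval = 114.6144 / 4.448611 = 25.764 days
Therefore the irrigation interval = 25.764 days.


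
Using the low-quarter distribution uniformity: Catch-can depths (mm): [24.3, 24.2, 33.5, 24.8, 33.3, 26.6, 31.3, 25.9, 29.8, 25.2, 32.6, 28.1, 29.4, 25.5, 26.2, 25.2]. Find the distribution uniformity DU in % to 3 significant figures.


Approach: apply the low-quarter distribution uniformity, DU = (mean of lowest quarter of readings / overall mean)*100.
sorted lowest 4 of 16: [24.2, 24.3, 24.8, 25.2] -> mean = 24.625 mm
overall mean = 27.869 mm
DU = (24.625/27.869)*100 = 88.4 %
Therefore the distribution uniformity DU = 88.4 %.


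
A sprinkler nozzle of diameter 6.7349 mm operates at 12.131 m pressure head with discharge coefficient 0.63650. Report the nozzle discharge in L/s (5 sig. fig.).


Approach: apply the orifice equation, Q = Cd*A*sqrt(2*g*h), A = pi*(d/2)^2.
A = pi*(6.7349e-3/2)^2 = 3.562478e-05 m^2
Q = 0.63650 * 3.562478e-05 * sqrt(2*9.81*12.131) * 1000 = 0.34982 L/s
Therefore the nozzle discharge = 0.34982 L/s.


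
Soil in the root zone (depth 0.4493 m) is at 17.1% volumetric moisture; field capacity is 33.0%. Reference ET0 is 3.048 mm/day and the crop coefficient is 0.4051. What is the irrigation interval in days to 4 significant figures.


Approach: apply soil-water budget scheduling, SMD = (FC-theta)/100*depth*1000; ETc = ET0*Kc; interval = SMD/ETc.
Step 1 — soil moisture deficit:
  SMD = (33.0 - 17.1)/100 * 0.4493 * 1000 = 71.4387 mm
Step 2 — daily crop ET (ETc = ET0*Kc):
  ETc = 3.048 * 0.4051 = 1.23474 mm/day
Step 3 — irrigation interval (SMD/ETc):
  interval = 71.4387 / 1.23474 = 57.86 days
Therefore the irrigation interval = 57.86 days.


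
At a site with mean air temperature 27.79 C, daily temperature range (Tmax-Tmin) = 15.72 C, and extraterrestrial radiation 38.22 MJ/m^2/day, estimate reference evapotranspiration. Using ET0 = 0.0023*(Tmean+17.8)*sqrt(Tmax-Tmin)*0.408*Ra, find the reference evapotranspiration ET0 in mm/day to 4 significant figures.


ET0 = 0.0023*(27.79+17.8)*sqrt(15.72)*0.408*38.22 = 6.483 mm/day
Therefore the reference evapotranspiration ET0 = 6.483 mm/day.


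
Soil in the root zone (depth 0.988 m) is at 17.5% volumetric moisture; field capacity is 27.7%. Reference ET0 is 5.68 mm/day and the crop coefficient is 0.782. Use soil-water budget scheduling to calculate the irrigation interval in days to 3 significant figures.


Approach: apply soil-water budget scheduling, SMD = (FC-theta)/100*depth*1000; ETc = ET0*Kc; interval = SMD/ETc.
Step 1 — soil moisture deficit:
  SMD = (27.7 - 17.5)/100 * 0.988 * 1000 = 100.78 mm
Step 2 — daily crop ET (ETc = ET0*Kc):
  ETc = 5.68 * 0.782 = 4.4418 mm/day
Step 3 — irrigation interval (SMD/ETc):
  interval = 100.78 / 4.4418 = 22.7 days
Therefore the irrigation interval = 22.7 days.


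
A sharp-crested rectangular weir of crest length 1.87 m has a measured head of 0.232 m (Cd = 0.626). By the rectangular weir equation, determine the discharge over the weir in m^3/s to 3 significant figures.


Approach: apply the rectangular weir equation, Q = (2/3)*Cd*L*sqrt(2g)*H^1.5.
Q = (2/3)*0.626*1.87*sqrt(2*9.81)*0.232^1.5 = 0.386 m^3/s
Therefore the discharge over the weir = 0.386 m^3/s.


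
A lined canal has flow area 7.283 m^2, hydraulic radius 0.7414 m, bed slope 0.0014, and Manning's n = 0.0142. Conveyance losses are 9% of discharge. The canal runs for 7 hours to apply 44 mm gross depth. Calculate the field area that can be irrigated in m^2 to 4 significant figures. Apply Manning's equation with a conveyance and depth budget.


Approach: apply Manning's equation with a conveyance and depth budget, Q = (1/n)*A*R^(2/3)*S^(1/2); Q_field = Q*(1-loss); Area = Q_field*t/(d/1000).
Step 1 — canal discharge (Manning's equation):
  Q = (1/0.0142) * 7.283 * 0.7414^(2/3) * 0.0014^(1/2) = 15.7201 m^3/s
Step 2 — delivered flow: Q_field = 15.7201*(1 - 9/100) = 14.3053 m^3/s
Step 3 — volume delivered: V = 14.3053 * 7*3600 = 360493 m^3
Step 4 — area served: A = V / (depth/1000) = 360493 / 0.044 = 8193000 m^2
Therefore the field area that can be irrigated = 8193000 m^2.


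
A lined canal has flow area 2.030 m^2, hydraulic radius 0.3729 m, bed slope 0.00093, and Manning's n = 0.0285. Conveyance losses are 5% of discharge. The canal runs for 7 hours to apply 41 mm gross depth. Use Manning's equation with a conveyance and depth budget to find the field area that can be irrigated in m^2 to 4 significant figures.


Approach: apply Manning's equation with a conveyance and depth budget, Q = (1/n)*A*R^(2/3)*S^(1/2); Q_field = Q*(1-loss); Area = Q_field*t/(d/1000).
Step 1 — canal discharge (Manning's equation):
  Q = (1/0.0285) * 2.030 * 0.3729^(2/3) * 0.00093^(1/2) = 1.12535 m^3/s
Step 2 — delivered flow: Q_field = 1.12535*(1 - 5/100) = 1.06908 m^3/s
Step 3 — volume delivered: V = 1.06908 * 7*3600 = 26940.9 m^3
Step 4 — area served: A = V / (depth/1000) = 26940.9 / 0.041 = 657100 m^2
Therefore the field area that can be irrigated = 657100 m^2.


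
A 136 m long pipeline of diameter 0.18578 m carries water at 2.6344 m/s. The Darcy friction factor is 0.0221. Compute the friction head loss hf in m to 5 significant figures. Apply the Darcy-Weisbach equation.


Approach: apply the Darcy-Weisbach equation, hf = f*(L/D)*(v^2/(2g)).
hf = 0.0221 * (136/0.18578) * (2.6344^2 / (2*9.81))
hf = 5.7226 m
Therefore the friction head loss hf = 5.7226 m.


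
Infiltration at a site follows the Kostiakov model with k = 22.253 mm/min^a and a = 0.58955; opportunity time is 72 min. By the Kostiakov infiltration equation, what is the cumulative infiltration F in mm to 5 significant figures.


Approach: apply the Kostiakov infiltration equation, F = k*t^a.
F = 22.253 * 72^0.58955 = 276.94 mm
Therefore the cumulative infiltration F = 276.94 mm.


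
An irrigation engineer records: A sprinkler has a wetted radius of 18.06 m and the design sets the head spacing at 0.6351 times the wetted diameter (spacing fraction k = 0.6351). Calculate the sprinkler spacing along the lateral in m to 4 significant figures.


Approach: apply the sprinkler spacing rule (spacing as a fraction of wetted diameter), S = k*(2*R).
S = 0.6351 * (2 * 18.06) = 22.94 m
Therefore the sprinkler spacing along the lateral = 22.94 m.


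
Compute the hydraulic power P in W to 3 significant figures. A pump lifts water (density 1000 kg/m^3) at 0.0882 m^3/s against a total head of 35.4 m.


Approach: apply the hydraulic power relation, P = rho*g*Q*H.
P = 1000 * 9.81 * 0.0882 * 35.4 = 30600 W
Therefore the hydraulic power P = 30600 W.


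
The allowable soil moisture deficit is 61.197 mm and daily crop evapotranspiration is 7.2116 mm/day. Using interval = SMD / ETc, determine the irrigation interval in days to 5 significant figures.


interval = 61.197 / 7.2116 = 8.4859 days
Therefore the irrigation interval = 8.4859 days.


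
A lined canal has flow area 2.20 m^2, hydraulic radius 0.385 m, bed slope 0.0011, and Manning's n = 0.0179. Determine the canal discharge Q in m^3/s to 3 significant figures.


Approach: apply Manning's equation, Q = (1/n)*A*R^(2/3)*S^(1/2).
Q = (1/0.0179) * 2.20 * 0.385^(2/3) * 0.0011^(1/2) = 2.16 m^3/s
Therefore the canal discharge Q = 2.16 m^3/s.


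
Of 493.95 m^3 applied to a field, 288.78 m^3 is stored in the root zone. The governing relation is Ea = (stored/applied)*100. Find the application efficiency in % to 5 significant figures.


Ea = (288.78/493.95)*100 = 58.463 %
Therefore the application efficiency = 58.463 %.


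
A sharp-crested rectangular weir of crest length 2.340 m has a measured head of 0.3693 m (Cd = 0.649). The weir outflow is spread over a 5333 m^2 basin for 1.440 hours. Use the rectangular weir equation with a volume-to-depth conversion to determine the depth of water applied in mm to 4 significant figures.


Approach: apply the rectangular weir equation with a volume-to-depth conversion, Q = (2/3)*Cd*L*sqrt(2g)*H^1.5; d = Q*t/A * 1000.
Step 1 — weir discharge:
  Q = (2/3)*0.649*2.340*sqrt(2*9.81)*0.3693^1.5 = 1.00644 m^3/s
Step 2 — volume: V = 1.00644 * 1.440*3600 = 5217.38 m^3
Step 3 — depth: d = V/A * 1000 = 5217.38/5333 * 1000 = 978.3 mm
Therefore the depth of water applied = 978.3 mm.


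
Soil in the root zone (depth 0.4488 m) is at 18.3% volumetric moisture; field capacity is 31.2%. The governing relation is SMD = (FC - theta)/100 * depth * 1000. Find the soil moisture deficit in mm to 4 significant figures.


SMD = (31.2 - 18.3)/100 * 0.4488 * 1000 = 57.90 mm
Therefore the soil moisture deficit = 57.90 mm.


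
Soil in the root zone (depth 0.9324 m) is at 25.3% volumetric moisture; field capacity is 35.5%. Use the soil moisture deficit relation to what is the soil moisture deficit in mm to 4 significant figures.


Approach: apply the soil moisture deficit relation, SMD = (FC - theta)/100 * depth * 1000.
SMD = (35.5 - 25.3)/100 * 0.9324 * 1000 = 95.10 mm
Therefore the soil moisture deficit = 95.10 mm.


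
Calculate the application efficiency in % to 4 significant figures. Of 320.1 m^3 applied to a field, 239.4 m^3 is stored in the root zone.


Approach: apply the application efficiency ratio, Ea = (stored/applied)*100.
Ea = (239.4/320.1)*100 = 74.79 %
Therefore the application efficiency = 74.79 %.


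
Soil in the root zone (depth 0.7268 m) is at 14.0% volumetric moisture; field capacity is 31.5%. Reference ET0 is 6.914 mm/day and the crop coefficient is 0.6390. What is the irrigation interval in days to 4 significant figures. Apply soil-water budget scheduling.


Approach: apply soil-water budget scheduling, SMD = (FC-theta)/100*depth*1000; ETc = ET0*Kc; interval = SMD/ETc.
Step 1 — soil moisture deficit:
  SMD = (31.5 - 14.0)/100 * 0.7268 * 1000 = 127.190 mm
Step 2 — daily crop ET (ETc = ET0*Kc):
  ETc = 6.914 * 0.6390 = 4.41805 mm/day
Step 3 — irrigation interval (SMD/ETc):
  interval = 127.190 / 4.41805 = 28.79 days
Therefore the irrigation interval = 28.79 days.


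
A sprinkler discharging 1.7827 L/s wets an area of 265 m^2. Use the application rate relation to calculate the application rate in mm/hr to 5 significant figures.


Approach: apply the application rate relation, rate = (Q/A)*3600.
rate = (1.7827 / 265) * 3600 = 24.218 mm/hr
Therefore the application rate = 24.218 mm/hr.


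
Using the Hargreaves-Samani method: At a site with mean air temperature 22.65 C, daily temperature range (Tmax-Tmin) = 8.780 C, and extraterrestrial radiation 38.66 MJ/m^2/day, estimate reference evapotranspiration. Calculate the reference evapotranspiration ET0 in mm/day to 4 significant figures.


Approach: apply the Hargreaves-Samani method, ET0 = 0.0023*(Tmean+17.8)*sqrt(Tmax-Tmin)*0.408*Ra.
ET0 = 0.0023*(22.65+17.8)*sqrt(8.780)*0.408*38.66 = 4.348 mm/day
Therefore the reference evapotranspiration ET0 = 4.348 mm/day.


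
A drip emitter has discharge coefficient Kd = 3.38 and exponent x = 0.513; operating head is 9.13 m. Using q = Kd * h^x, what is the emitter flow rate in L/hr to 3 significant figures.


q = 3.38 * 9.13^0.513 = 10.5 L/hr
Therefore the emitter flow rate = 10.5 L/hr.


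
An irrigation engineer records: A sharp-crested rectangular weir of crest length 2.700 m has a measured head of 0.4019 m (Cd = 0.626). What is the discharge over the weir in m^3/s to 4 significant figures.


Approach: apply the rectangular weir equation, Q = (2/3)*Cd*L*sqrt(2g)*H^1.5.
Q = (2/3)*0.626*2.700*sqrt(2*9.81)*0.4019^1.5 = 1.272 m^3/s
Therefore the discharge over the weir = 1.272 m^3/s.


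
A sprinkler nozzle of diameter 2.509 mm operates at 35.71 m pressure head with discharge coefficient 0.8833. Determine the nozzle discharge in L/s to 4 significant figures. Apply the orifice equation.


Approach: apply the orifice equation, Q = Cd*A*sqrt(2*g*h), A = pi*(d/2)^2.
A = pi*(2.509e-3/2)^2 = 4.94415e-06 m^2
Q = 0.8833 * 4.94415e-06 * sqrt(2*9.81*35.71) * 1000 = 0.1156 L/s
Therefore the nozzle discharge = 0.1156 L/s.


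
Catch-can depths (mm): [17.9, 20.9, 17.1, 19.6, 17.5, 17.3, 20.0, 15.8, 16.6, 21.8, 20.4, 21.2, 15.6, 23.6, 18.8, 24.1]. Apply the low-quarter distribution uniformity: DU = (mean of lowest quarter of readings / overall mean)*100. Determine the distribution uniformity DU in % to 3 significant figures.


sorted lowest 4 of 16: [15.6, 15.8, 16.6, 17.1] -> mean = 16.275 mm
overall mean = 19.262 mm
DU = (16.275/19.262)*100 = 84.5 %
Therefore the distribution uniformity DU = 84.5 %.
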